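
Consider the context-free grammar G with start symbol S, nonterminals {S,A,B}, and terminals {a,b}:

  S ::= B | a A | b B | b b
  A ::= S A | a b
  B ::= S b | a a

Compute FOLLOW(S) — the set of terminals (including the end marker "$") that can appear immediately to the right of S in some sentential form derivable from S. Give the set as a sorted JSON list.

Compute FIRST by fixpoint:
[1]
  A via A→a b: +{a}
  B via B→a a: +{a}
  S via S→B: +{a}
  S via S→b B: +{b}
  S: {a,b}  A: {a}  B: {a}
[2]
  A via A→S A: +{b}
  B via B→S b: +{b}
  S: {a,b}  A: {a,b}  B: {a,b}
[3] (no change)
  S: {a,b}  A: {a,b}  B: {a,b}

FOLLOW iteration:
seed FOLLOW(S) with $
round 1:
  A→S A: FOLLOW(S) ⊇ FIRST(A) = {a,b}; new: +{a,b}
  S→B: FOLLOW(B) ⊇ FOLLOW(S) ⊇ {$,a,b}; new: +{$,a,b}
  S→a A: FOLLOW(A) ⊇ FOLLOW(S) ⊇ {$,a,b}; new: +{$,a,b}
  FOLLOW[S]={$,a,b}  FOLLOW[A]={$,a,b}  FOLLOW[B]={$,a,b}
round 2: done
  FOLLOW[S]={$,a,b}  FOLLOW[A]={$,a,b}  FOLLOW[B]={$,a,b}

FOLLOW(S) = ["$", "a", "b"]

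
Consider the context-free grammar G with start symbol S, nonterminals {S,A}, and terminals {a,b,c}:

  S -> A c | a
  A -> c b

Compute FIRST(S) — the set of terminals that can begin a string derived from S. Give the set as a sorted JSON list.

Compute FIRST by fixpoint:
[1]
  A via A→c b: +{c}
  S via S→A c: +{c}
  S via S→a: +{a}
  FIRST(S)={a,c}  FIRST(A)={c}
[2] (no change)
  FIRST(S)={a,c}  FIRST(A)={c}

FIRST(S) = ["a", "c"]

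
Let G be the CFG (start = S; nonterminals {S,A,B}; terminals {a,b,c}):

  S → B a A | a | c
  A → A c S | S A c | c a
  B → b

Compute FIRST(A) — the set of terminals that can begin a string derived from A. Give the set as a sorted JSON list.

Compute FIRST by fixpoint:
iter 1:
  A via A→c a: +{c}
  B via B→b: +{b}
  S via S→B a A: +{b}
  S via S→a: +{a}
  S via S→c: +{c}
  FIRST(S)={a,b,c}  FIRST(A)={c}  FIRST(B)={b}
iter 2:
  A via A→S A c: +{a,b}
  FIRST(S)={a,b,c}  FIRST(A)={a,b,c}  FIRST(B)={b}
iter 3: — fixpoint
  FIRST(S)={a,b,c}  FIRST(A)={a,b,c}  FIRST(B)={b}

FIRST(A) = ["a", "b", "c"]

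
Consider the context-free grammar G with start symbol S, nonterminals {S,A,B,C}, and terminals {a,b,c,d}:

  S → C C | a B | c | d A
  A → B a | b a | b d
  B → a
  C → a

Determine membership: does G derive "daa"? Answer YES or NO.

Convert to CNF:
  S -> C C | T0 B | T2 A | c
  A -> B T0 | T1 T0 | T1 T2
  B -> a
  C -> a
  T0 -> a
  T1 -> b
  T2 -> d

CYK fill:
  [0..0]={T2}  "d"  orig:{}
  [1..1]={B,C,T0}  "a"  orig:{B,C}
  [2..2]={B,C,T0}  "a"  orig:{B,C}
  [0..1]=∅  "da"
  [1..2]={A,S}  "aa"
  [0..2]={S}  "daa"

S ∈ T[0,2] ⇒ YES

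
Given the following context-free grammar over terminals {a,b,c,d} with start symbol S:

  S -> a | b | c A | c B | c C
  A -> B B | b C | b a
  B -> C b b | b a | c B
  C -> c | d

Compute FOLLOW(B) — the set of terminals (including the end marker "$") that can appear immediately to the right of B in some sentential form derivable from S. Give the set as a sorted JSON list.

FIRST sets, iterate to fixpoint:
iter 1:
  A via A→b C: +{b}
  B via B→b a: +{b}
  B via B→c B: +{c}
  C via C→c: +{c}
  C via C→d: +{d}
  S via S→a: +{a}
  S via S→b: +{b}
  S via S→c A: +{c}
  FIRST(S)={a,b,c}  FIRST(A)={b}  FIRST(B)={b,c}  FIRST(C)={c,d}
iter 2:
  A via A→B B: +{c}
  B via B→C b b: +{d}
  FIRST(S)={a,b,c}  FIRST(A)={b,c}  FIRST(B)={b,c,d}  FIRST(C)={c,d}
iter 3:
  A via A→B B: +{d}
  FIRST(S)={a,b,c}  FIRST(A)={b,c,d}  FIRST(B)={b,c,d}  FIRST(C)={c,d}
iter 4: done
  FIRST(S)={a,b,c}  FIRST(A)={b,c,d}  FIRST(B)={b,c,d}  FIRST(C)={c,d}

Compute FOLLOW by fixpoint:
FOLLOW(S) := {$}
round 1:
  A→B B: FOLLOW(B) ⊇ FIRST(B) = {b,c,d}; new: +{b,c,d}
  B→C b b: FOLLOW(C) ⊇ FIRST(b) = {b}; new: +{b}
  S→c A: FOLLOW(A) ⊇ FOLLOW(S) ⊇ {$}; new: +{$}
  S→c B: FOLLOW(B) ⊇ FOLLOW(S) ⊇ {$}; new: +{$}
  S→c C: FOLLOW(C) ⊇ FOLLOW(S) ⊇ {$}; new: +{$}
  FOLLOW(S)={$}  FOLLOW(A)={$}  FOLLOW(B)={$,b,c,d}  FOLLOW(C)={$,b}
round 2: (stable)
  FOLLOW(S)={$}  FOLLOW(A)={$}  FOLLOW(B)={$,b,c,d}  FOLLOW(C)={$,b}

FOLLOW(B) = ["$", "b", "c", "d"]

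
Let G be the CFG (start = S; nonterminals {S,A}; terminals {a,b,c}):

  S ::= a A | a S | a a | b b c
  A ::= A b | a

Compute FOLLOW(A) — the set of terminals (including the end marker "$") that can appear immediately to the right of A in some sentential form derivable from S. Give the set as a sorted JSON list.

FIRST sets, iterate to fixpoint:
iter 1:
  A via A→a: +{a}
  S via S→a A: +{a}
  S via S→b b c: +{b}
  FIRST(S)={a,b}  FIRST(A)={a}
iter 2: — fixpoint
  FIRST(S)={a,b}  FIRST(A)={a}

FOLLOW sets:
seed FOLLOW(S) with $
[1]
  A→A b: FOLLOW(A) ⊇ FIRST(b) = {b}; new: +{b}
  S→a A: FOLLOW(A) ⊇ FOLLOW(S) ⊇ {$}; new: +{$}
  S: {$}  A: {$,b}
[2] (stable)
  S: {$}  A: {$,b}

FOLLOW(A) = ["$", "b"]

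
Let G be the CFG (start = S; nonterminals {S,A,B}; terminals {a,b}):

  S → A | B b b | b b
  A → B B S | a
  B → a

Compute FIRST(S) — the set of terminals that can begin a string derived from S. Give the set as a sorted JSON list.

FIRST iteration:
pass 1:
  A via A→a: +{a}
  B via B→a: +{a}
  S via S→A: +{a}
  S via S→b b: +{b}
  FIRST[S]={a,b}  FIRST[A]={a}  FIRST[B]={a}
pass 2: — fixpoint
  FIRST[S]={a,b}  FIRST[A]={a}  FIRST[B]={a}

FIRST(S) = ["a", "b"]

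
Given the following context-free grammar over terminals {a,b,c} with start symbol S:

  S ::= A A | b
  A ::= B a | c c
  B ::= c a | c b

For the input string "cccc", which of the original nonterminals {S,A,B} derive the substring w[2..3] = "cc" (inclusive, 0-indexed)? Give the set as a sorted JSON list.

Convert to CNF:
  S -> A A | b
  A -> B T0 | T1 T1
  B -> T1 T0 | T1 T2
  T0 -> a
  T1 -> c
  T2 -> b

Fill CYK table bottom-up — only the sub-triangle for w[2..3]:
  T[2,2] 'c' = {T1}  orig:{}
  T[3,3] 'c' = {T1}  orig:{}
  T[2,3] 'cc' = {A}

Original NTs in T[2,3] deriving "cc": ["A"]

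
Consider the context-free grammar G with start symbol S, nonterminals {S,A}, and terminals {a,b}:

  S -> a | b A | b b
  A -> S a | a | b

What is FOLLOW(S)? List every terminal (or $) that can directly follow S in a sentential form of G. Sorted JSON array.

FIRST iteration:
[1]
  A via A→a: +{a}
  A via A→b: +{b}
  S via S→a: +{a}
  S via S→b A: +{b}
  FIRST[S]={a,b}  FIRST[A]={a,b}
[2] done
  FIRST[S]={a,b}  FIRST[A]={a,b}

FOLLOW iteration:
FOLLOW(S) := {$}
iter 1:
  A→S a: FOLLOW(S) ⊇ FIRST(a) = {a}; new: +{a}
  S→b A: FOLLOW(A) ⊇ FOLLOW(S) ⊇ {$,a}; new: +{$,a}
  FOLLOW(S)={$,a}  FOLLOW(A)={$,a}
iter 2: (stable)
  FOLLOW(S)={$,a}  FOLLOW(A)={$,a}

FOLLOW(S) = ["$", "a"]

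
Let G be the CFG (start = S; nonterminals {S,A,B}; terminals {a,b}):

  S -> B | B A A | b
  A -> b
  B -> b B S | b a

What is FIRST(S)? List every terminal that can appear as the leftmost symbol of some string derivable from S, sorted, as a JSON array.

Compute FIRST by fixpoint:
iter 1:
  A via A→b: +{b}
  B via B→b B S: +{b}
  S via S→B: +{b}
  FIRST[S]={b}  FIRST[A]={b}  FIRST[B]={b}
iter 2: (stable)
  FIRST[S]={b}  FIRST[A]={b}  FIRST[B]={b}

FIRST(S) = ["b"]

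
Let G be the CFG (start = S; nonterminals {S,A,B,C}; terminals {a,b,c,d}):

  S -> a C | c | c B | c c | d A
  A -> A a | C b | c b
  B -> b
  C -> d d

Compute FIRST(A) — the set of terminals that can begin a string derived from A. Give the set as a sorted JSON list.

FIRST iteration:
iter 1:
  A via A→c b: +{c}
  B via B→b: +{b}
  C via C→d d: +{d}
  S via S→a C: +{a}
  S via S→c: +{c}
  S via S→d A: +{d}
  S: {a,c,d}  A: {c}  B: {b}  C: {d}
iter 2:
  A via A→C b: +{d}
  S: {a,c,d}  A: {c,d}  B: {b}  C: {d}
iter 3: — fixpoint
  S: {a,c,d}  A: {c,d}  B: {b}  C: {d}

FIRST(A) = ["c", "d"]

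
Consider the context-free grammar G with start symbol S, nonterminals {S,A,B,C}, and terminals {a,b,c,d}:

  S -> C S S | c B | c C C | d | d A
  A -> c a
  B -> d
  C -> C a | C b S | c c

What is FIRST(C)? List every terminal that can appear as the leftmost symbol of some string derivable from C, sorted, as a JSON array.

FIRST iteration:
iter 1:
  A via A→c a: +{c}
  B via B→d: +{d}
  C via C→c c: +{c}
  S via S→C S S: +{c}
  S via S→d: +{d}
  S: {c,d}  A: {c}  B: {d}  C: {c}
iter 2: done
  S: {c,d}  A: {c}  B: {d}  C: {c}

FIRST(C) = ["c"]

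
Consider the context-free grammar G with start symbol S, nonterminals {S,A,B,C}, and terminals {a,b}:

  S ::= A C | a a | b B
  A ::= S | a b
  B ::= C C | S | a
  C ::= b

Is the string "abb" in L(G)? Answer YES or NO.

CNF form of G:
  S -> A C | T0 T0 | T1 B
  A -> A C | T0 T0 | T0 T1 | T1 B
  B -> A C | C C | T0 T0 | T1 B | a
  C -> b
  T0 -> a
  T1 -> b

Fill CYK table bottom-up:
  [0..0]={B,T0}  "a"  orig:{B}
  [1..1]={C,T1}  "b"  orig:{C}
  [2..2]={C,T1}  "b"  orig:{C}
  [0..1]={A}  "ab"
  [1..2]={B}  "bb"
  [0..2]={A,B,S}  "abb"

S ∈ T[0,2] ⇒ YES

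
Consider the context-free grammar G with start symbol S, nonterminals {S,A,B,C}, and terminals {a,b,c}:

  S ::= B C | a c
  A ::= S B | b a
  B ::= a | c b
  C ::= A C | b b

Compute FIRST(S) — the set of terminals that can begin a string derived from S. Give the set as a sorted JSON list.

FIRST sets, iterate to fixpoint:
[1]
  A via A→b a: +{b}
  B via B→a: +{a}
  B via B→c b: +{c}
  C via C→A C: +{b}
  S via S→B C: +{a,c}
  FIRST(S)={a,c}  FIRST(A)={b}  FIRST(B)={a,c}  FIRST(C)={b}
[2]
  A via A→S B: +{a,c}
  C via C→A C: +{a,c}
  FIRST(S)={a,c}  FIRST(A)={a,b,c}  FIRST(B)={a,c}  FIRST(C)={a,b,c}
[3] done
  FIRST(S)={a,c}  FIRST(A)={a,b,c}  FIRST(B)={a,c}  FIRST(C)={a,b,c}

FIRST(S) = ["a", "c"]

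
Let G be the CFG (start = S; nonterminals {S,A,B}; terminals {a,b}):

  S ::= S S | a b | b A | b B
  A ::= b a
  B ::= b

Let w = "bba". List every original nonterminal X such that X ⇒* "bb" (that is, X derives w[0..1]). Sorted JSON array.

CNF form of G:
  S -> S S | T0 A | T0 B | T1 T0
  A -> T0 T1
  B -> b
  T0 -> b
  T1 -> a

CYK table (by increasing span) (cells [i..j] with 0 ≤ i ≤ j ≤ 1 only):
  [0..0]={B,T0}  "b"  orig:{B}
  [1..1]={B,T0}  "b"  orig:{B}
  [0..1]={S}  "bb"

Original NTs in T[0,1] deriving "bb": ["S"]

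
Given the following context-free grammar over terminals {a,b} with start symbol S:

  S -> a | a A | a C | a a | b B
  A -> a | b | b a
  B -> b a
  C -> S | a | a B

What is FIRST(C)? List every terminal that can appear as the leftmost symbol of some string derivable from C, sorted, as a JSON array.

FIRST sets, iterate to fixpoint:
[1]
  A via A→a: +{a}
  A via A→b: +{b}
  B via B→b a: +{b}
  C via C→a: +{a}
  S via S→a: +{a}
  S via S→b B: +{b}
  FIRST(S)={a,b}  FIRST(A)={a,b}  FIRST(B)={b}  FIRST(C)={a}
[2]
  C via C→S: +{b}
  FIRST(S)={a,b}  FIRST(A)={a,b}  FIRST(B)={b}  FIRST(C)={a,b}
[3] (no change)
  FIRST(S)={a,b}  FIRST(A)={a,b}  FIRST(B)={b}  FIRST(C)={a,b}

FIRST(C) = ["a", "b"]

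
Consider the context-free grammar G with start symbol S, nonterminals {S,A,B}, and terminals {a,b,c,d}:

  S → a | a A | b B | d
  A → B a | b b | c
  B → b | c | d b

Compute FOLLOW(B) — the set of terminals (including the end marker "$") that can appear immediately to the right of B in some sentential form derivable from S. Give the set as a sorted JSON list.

Compute FIRST by fixpoint:
[1]
  A via A→b b: +{b}
  A via A→c: +{c}
  B via B→b: +{b}
  B via B→c: +{c}
  B via B→d b: +{d}
  S via S→a: +{a}
  S via S→b B: +{b}
  S via S→d: +{d}
  FIRST(S)={a,b,d}  FIRST(A)={b,c}  FIRST(B)={b,c,d}
[2]
  A via A→B a: +{d}
  FIRST(S)={a,b,d}  FIRST(A)={b,c,d}  FIRST(B)={b,c,d}
[3] — fixpoint
  FIRST(S)={a,b,d}  FIRST(A)={b,c,d}  FIRST(B)={b,c,d}

FOLLOW iteration:
initialize: $ ∈ FOLLOW(S)
[1]
  A→B a: FOLLOW(B) ⊇ FIRST(a) = {a}; new: +{a}
  S→a A: FOLLOW(A) ⊇ FOLLOW(S) ⊇ {$}; new: +{$}
  S→b B: FOLLOW(B) ⊇ FOLLOW(S) ⊇ {$}; new: +{$}
  FOLLOW(S)={$}  FOLLOW(A)={$}  FOLLOW(B)={$,a}
[2] (no change)
  FOLLOW(S)={$}  FOLLOW(A)={$}  FOLLOW(B)={$,a}

FOLLOW(B) = ["$", "a"]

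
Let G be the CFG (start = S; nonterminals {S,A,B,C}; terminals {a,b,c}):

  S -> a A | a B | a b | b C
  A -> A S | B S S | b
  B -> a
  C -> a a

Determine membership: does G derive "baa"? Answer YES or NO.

CNF form of G:
  S -> T0 A | T0 B | T0 T1 | T1 C
  A -> A S | B X2 | b
  B -> a
  C -> T0 T0
  T0 -> a
  T1 -> b
  X2 -> S S

CYK table (by increasing span):
  T[0,0] 'b' = {A,T1}  orig:{A}
  T[1,1] 'a' = {B,T0}  orig:{B}
  T[2,2] 'a' = {B,T0}  orig:{B}
  T[0,1] 'ba' = ∅
  T[1,2] 'aa' = {C,S}
  T[0,2] 'baa' = {A,S}

S ∈ T[0,2] ⇒ YES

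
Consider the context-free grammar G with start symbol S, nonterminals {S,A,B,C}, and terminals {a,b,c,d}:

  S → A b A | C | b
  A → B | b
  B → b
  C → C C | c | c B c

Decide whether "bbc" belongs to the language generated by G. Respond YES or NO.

Convert to CNF:
  S -> A X3 | C C | T0 X4 | b | c
  A -> b
  B -> b
  C -> C C | T0 X2 | c
  T0 -> c
  T1 -> b
  X2 -> B T0
  X3 -> T1 A
  X4 -> B T0

CYK fill:
  [0..0]={A,B,S,T1}  "b"  orig:{A,B,S}
  [1..1]={A,B,S,T1}  "b"  orig:{A,B,S}
  [2..2]={C,S,T0}  "c"  orig:{C,S}
  [0..1]={X3}  "bb"  orig:{}
  [1..2]={X2,X4}  "bc"  orig:{}
  [0..2]=∅  "bbc"

S ∉ T[0,2] ⇒ NO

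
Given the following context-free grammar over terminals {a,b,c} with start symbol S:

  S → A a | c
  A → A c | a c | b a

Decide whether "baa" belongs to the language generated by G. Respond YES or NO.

CNF form of G:
  S -> A T1 | c
  A -> A T0 | T1 T0 | T2 T1
  T0 -> c
  T1 -> a
  T2 -> b

CYK table (by increasing span):
  T[0,0] 'b' = {T2}  orig:{}
  T[1,1] 'a' = {T1}  orig:{}
  T[2,2] 'a' = {T1}  orig:{}
  T[0,1] 'ba' = {A}
  T[1,2] 'aa' = ∅
  T[0,2] 'baa' = {S}

S ∈ T[0,2] ⇒ YES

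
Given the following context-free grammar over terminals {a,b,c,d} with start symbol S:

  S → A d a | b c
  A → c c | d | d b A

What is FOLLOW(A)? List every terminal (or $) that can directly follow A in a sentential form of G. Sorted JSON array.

Compute FIRST by fixpoint:
iter 1:
  A via A→c c: +{c}
  A via A→d: +{d}
  S via S→A d a: +{c,d}
  S via S→b c: +{b}
  S: {b,c,d}  A: {c,d}
iter 2: (no change)
  S: {b,c,d}  A: {c,d}

FOLLOW iteration:
seed FOLLOW(S) with $
round 1:
  S→A d a: FOLLOW(A) ⊇ FIRST(d) = {d}; new: +{d}
  FOLLOW[S]={$}  FOLLOW[A]={d}
round 2: done
  FOLLOW[S]={$}  FOLLOW[A]={d}

FOLLOW(A) = ["d"]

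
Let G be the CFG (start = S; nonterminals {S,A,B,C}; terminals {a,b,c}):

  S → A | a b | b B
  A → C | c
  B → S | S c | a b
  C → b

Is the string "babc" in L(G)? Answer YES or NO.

Convert to CNF:
  S -> T1 T2 | T2 B | b | c
  A -> b | c
  B -> S T0 | T1 T2 | T2 B | b | c
  C -> b
  T0 -> c
  T1 -> a
  T2 -> b

CYK table (by increasing span):
  [0..0]={A,B,C,S,T2}  "b"  orig:{A,B,C,S}
  [1..1]={T1}  "a"  orig:{}
  [2..2]={A,B,C,S,T2}  "b"  orig:{A,B,C,S}
  [3..3]={A,B,S,T0}  "c"  orig:{A,B,S}
  [0..1]=∅  "ba"
  [1..2]={B,S}  "ab"
  [2..3]={B,S}  "bc"
  [0..2]={B,S}  "bab"
  [1..3]={B}  "abc"
  [0..3]={B,S}  "babc"

S ∈ T[0,3] ⇒ YES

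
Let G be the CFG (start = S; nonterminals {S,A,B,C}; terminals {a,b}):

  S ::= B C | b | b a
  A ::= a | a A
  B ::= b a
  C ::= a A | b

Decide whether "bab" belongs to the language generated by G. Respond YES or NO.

CNF form of G:
  S -> B C | T1 T0 | b
  A -> T0 A | a
  B -> T1 T0
  C -> T0 A | b
  T0 -> a
  T1 -> b

CYK table (by increasing span):
  [0..0]={C,S,T1}  "b"  orig:{C,S}
  [1..1]={A,T0}  "a"  orig:{A}
  [2..2]={C,S,T1}  "b"  orig:{C,S}
  [0..1]={B,S}  "ba"
  [1..2]=∅  "ab"
  [0..2]={S}  "bab"

S ∈ T[0,2] ⇒ YES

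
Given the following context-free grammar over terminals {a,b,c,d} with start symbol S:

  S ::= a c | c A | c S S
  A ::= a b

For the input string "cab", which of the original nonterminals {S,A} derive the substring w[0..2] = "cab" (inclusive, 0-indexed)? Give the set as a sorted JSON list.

Convert to CNF:
  S -> T0 T2 | T2 A | T2 X3
  A -> T0 T1
  T0 -> a
  T1 -> b
  T2 -> c
  X3 -> S S

CYK fill, restricted to cells inside w[0..2]:
  cell(0,0) c: {T2}  orig:{}
  cell(1,1) a: {T0}  orig:{}
  cell(2,2) b: {T1}  orig:{}
  cell(0,1) ca: ∅
  cell(1,2) ab: {A}
  cell(0,2) cab: {S}

Original NTs in T[0,2] deriving "cab": ["S"]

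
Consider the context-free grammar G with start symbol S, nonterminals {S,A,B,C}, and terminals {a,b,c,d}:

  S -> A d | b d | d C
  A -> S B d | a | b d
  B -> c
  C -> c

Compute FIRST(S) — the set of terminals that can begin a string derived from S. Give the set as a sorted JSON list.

Compute FIRST by fixpoint:
iter 1:
  A via A→a: +{a}
  A via A→b d: +{b}
  B via B→c: +{c}
  C via C→c: +{c}
  S via S→A d: +{a,b}
  S via S→d C: +{d}
  S: {a,b,d}  A: {a,b}  B: {c}  C: {c}
iter 2:
  A via A→S B d: +{d}
  S: {a,b,d}  A: {a,b,d}  B: {c}  C: {c}
iter 3: — fixpoint
  S: {a,b,d}  A: {a,b,d}  B: {c}  C: {c}

FIRST(S) = ["a", "b", "d"]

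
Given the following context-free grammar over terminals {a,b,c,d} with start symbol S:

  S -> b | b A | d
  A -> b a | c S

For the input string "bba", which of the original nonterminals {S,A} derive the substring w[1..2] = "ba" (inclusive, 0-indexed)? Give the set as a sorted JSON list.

CNF form of G:
  S -> T0 A | b | d
  A -> T0 T1 | T2 S
  T0 -> b
  T1 -> a
  T2 -> c

CYK fill (cells [i..j] with 1 ≤ i ≤ j ≤ 2 only):
  cell(1,1) b: {S,T0}  orig:{S}
  cell(2,2) a: {T1}  orig:{}
  cell(1,2) ba: {A}

Original NTs in T[1,2] deriving "ba": ["A"]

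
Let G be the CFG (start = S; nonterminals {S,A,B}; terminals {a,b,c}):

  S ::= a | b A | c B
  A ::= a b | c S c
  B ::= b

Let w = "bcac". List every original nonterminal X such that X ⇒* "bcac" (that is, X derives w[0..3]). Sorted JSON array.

CNF form of G:
  S -> T1 A | T2 B | a
  A -> T0 T1 | T2 X3
  B -> b
  T0 -> a
  T1 -> b
  T2 -> c
  X3 -> S T2

Fill CYK table bottom-up, restricted to cells inside w[0..3]:
  T[0,0] 'b' = {B,T1}  orig:{B}
  T[1,1] 'c' = {T2}  orig:{}
  T[2,2] 'a' = {S,T0}  orig:{S}
  T[3,3] 'c' = {T2}  orig:{}
  T[0,1] 'bc' = ∅
  T[1,2] 'ca' = ∅
  T[2,3] 'ac' = {X3}  orig:{}
  T[0,2] 'bca' = ∅
  T[1,3] 'cac' = {A}
  T[0,3] 'bcac' = {S}

Original NTs in T[0,3] deriving "bcac": ["S"]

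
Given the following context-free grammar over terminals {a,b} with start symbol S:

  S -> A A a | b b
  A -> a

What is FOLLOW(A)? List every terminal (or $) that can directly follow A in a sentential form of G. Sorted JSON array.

Compute FIRST by fixpoint:
pass 1:
  A via A→a: +{a}
  S via S→A A a: +{a}
  S via S→b b: +{b}
  FIRST[S]={a,b}  FIRST[A]={a}
pass 2: done
  FIRST[S]={a,b}  FIRST[A]={a}

Compute FOLLOW by fixpoint:
seed FOLLOW(S) with $
[1]
  S→A A a: FOLLOW(A) ⊇ FIRST(A) = {a}; new: +{a}
  FOLLOW[S]={$}  FOLLOW[A]={a}
[2] (stable)
  FOLLOW[S]={$}  FOLLOW[A]={a}

FOLLOW(A) = ["a"]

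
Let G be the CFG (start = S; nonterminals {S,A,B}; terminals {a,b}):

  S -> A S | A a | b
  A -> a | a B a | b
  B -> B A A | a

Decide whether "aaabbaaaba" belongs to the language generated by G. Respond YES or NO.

Convert to CNF:
  S -> A S | A T0 | b
  A -> T0 X1 | a | b
  B -> B X2 | a
  T0 -> a
  X1 -> B T0
  X2 -> A A

CYK fill:
  T[0,0] 'a' = {A,B,T0}  orig:{A,B}
  T[1,1] 'a' = {A,B,T0}  orig:{A,B}
  T[2,2] 'a' = {A,B,T0}  orig:{A,B}
  T[3,3] 'b' = {A,S}
  T[4,4] 'b' = {A,S}
  T[5,5] 'a' = {A,B,T0}  orig:{A,B}
  T[6,6] 'a' = {A,B,T0}  orig:{A,B}
  T[7,7] 'a' = {A,B,T0}  orig:{A,B}
  T[8,8] 'b' = {A,S}
  T[9,9] 'a' = {A,B,T0}  orig:{A,B}
  T[0,1] 'aa' = {S,X1,X2}  orig:{S}
  T[1,2] 'aa' = {S,X1,X2}  orig:{S}
  T[2,3] 'ab' = {S,X2}  orig:{S}
  T[3,4] 'bb' = {S,X2}  orig:{S}
  T[4,5] 'ba' = {S,X2}  orig:{S}
  T[5,6] 'aa' = {S,X1,X2}  orig:{S}
  T[6,7] 'aa' = {S,X1,X2}  orig:{S}
  T[7,8] 'ab' = {S,X2}  orig:{S}
  T[8,9] 'ba' = {S,X2}  orig:{S}
  T[0,2] 'aaa' = {A,B,S}
  T[1,3] 'aab' = {B,S}
  T[2,4] 'abb' = {B,S}
  T[3,5] 'bba' = {S}
  T[4,6] 'baa' = {S}
  T[5,7] 'aaa' = {A,B,S}
  T[6,8] 'aab' = {B,S}
  T[7,9] 'aba' = {B,S}
  T[0,3] 'aaab' = {S,X2}  orig:{S}
  T[1,4] 'aabb' = {S}
  T[2,5] 'abba' = {S,X1}  orig:{S}
  T[3,6] 'bbaa' = {S}
  T[4,7] 'baaa' = {S,X2}  orig:{S}
  T[5,8] 'aaab' = {S,X2}  orig:{S}
  T[6,9] 'aaba' = {S,X1}  orig:{S}
  T[0,4] 'aaabb' = {B,S}
  T[1,5] 'aabba' = {A,B,S}
  T[2,6] 'abbaa' = {B,S}
  T[3,7] 'bbaaa' = {S}
  T[4,8] 'baaab' = {S}
  T[5,9] 'aaaba' = {A,B,S}
  T[0,5] 'aaabba' = {S,X1,X2}  orig:{S}
  T[1,6] 'aabbaa' = {S,X1,X2}  orig:{S}
  T[2,7] 'abbaaa' = {S,X1}  orig:{S}
  T[3,8] 'bbaaab' = {S}
  T[4,9] 'baaaba' = {S,X2}  orig:{S}
  T[0,6] 'aaabbaa' = {A,B,S}
  T[1,7] 'aabbaaa' = {A,B,S}
  T[2,8] 'abbaaab' = {B,S}
  T[3,9] 'bbaaaba' = {S}
  T[0,7] 'aaabbaaa' = {S,X1,X2}  orig:{S}
  T[1,8] 'aabbaaab' = {S,X2}  orig:{S}
  T[2,9] 'abbaaaba' = {S,X1}  orig:{S}
  T[0,8] 'aaabbaaab' = {B,S}
  T[1,9] 'aabbaaaba' = {A,B,S}
  T[0,9] 'aaabbaaaba' = {S,X1,X2}  orig:{S}

S ∈ T[0,9] ⇒ YES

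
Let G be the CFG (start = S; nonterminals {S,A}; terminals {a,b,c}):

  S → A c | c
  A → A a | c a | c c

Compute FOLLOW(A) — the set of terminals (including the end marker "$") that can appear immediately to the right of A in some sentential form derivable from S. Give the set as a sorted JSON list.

FIRST sets, iterate to fixpoint:
pass 1:
  A via A→c a: +{c}
  S via S→A c: +{c}
  FIRST(S)={c}  FIRST(A)={c}
pass 2: done
  FIRST(S)={c}  FIRST(A)={c}

FOLLOW iteration:
initialize: $ ∈ FOLLOW(S)
pass 1:
  A→A a: FOLLOW(A) ⊇ FIRST(a) = {a}; new: +{a}
  S→A c: FOLLOW(A) ⊇ FIRST(c) = {c}; new: +{c}
  FOLLOW(S)={$}  FOLLOW(A)={a,c}
pass 2: done
  FOLLOW(S)={$}  FOLLOW(A)={a,c}

FOLLOW(A) = ["a", "c"]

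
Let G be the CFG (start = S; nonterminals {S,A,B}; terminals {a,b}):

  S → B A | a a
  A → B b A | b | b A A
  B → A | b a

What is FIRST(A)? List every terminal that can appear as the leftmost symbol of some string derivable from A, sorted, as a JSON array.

FIRST sets, iterate to fixpoint:
[1]
  A via A→b: +{b}
  B via B→A: +{b}
  S via S→B A: +{b}
  S via S→a a: +{a}
  FIRST(S)={a,b}  FIRST(A)={b}  FIRST(B)={b}
[2] — fixpoint
  FIRST(S)={a,b}  FIRST(A)={b}  FIRST(B)={b}

FIRST(A) = ["b"]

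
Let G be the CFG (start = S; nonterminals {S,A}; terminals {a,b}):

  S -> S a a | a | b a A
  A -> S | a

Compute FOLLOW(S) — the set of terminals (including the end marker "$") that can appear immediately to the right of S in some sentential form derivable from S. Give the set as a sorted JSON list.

FIRST sets, iterate to fixpoint:
[1]
  A via A→a: +{a}
  S via S→a: +{a}
  S via S→b a A: +{b}
  FIRST(S)={a,b}  FIRST(A)={a}
[2]
  A via A→S: +{b}
  FIRST(S)={a,b}  FIRST(A)={a,b}
[3] (stable)
  FIRST(S)={a,b}  FIRST(A)={a,b}

Compute FOLLOW by fixpoint:
seed FOLLOW(S) with $
iter 1:
  S→S a a: FOLLOW(S) ⊇ FIRST(a) = {a}; new: +{a}
  S→b a A: FOLLOW(A) ⊇ FOLLOW(S) ⊇ {$,a}; new: +{$,a}
  FOLLOW(S)={$,a}  FOLLOW(A)={$,a}
iter 2: (stable)
  FOLLOW(S)={$,a}  FOLLOW(A)={$,a}

FOLLOW(S) = ["$", "a"]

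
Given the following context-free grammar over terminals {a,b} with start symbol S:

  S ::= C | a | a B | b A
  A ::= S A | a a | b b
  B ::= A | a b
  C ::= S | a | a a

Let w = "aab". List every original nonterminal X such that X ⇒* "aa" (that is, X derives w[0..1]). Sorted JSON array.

CNF form of G:
  S -> T0 B | T0 T0 | T1 A | a
  A -> S A | T0 T0 | T1 T1
  B -> S A | T0 T0 | T0 T1 | T1 T1
  C -> T0 B | T0 T0 | T1 A | a
  T0 -> a
  T1 -> b

CYK fill (cells [i..j] with 0 ≤ i ≤ j ≤ 1 only):
  [0..0]={C,S,T0}  "a"  orig:{C,S}
  [1..1]={C,S,T0}  "a"  orig:{C,S}
  [0..1]={A,B,C,S}  "aa"

Original NTs in T[0,1] deriving "aa": ["A", "B", "C", "S"]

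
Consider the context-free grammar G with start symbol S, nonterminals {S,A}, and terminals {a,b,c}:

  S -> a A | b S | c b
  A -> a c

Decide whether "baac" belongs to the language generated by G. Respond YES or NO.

Convert to CNF:
  S -> T0 A | T1 T2 | T2 S
  A -> T0 T1
  T0 -> a
  T1 -> c
  T2 -> b

Fill CYK table bottom-up:
  [0..0]={T2}  "b"  orig:{}
  [1..1]={T0}  "a"  orig:{}
  [2..2]={T0}  "a"  orig:{}
  [3..3]={T1}  "c"  orig:{}
  [0..1]=∅  "ba"
  [1..2]=∅  "aa"
  [2..3]={A}  "ac"
  [0..2]=∅  "baa"
  [1..3]={S}  "aac"
  [0..3]={S}  "baac"

S ∈ T[0,3] ⇒ YES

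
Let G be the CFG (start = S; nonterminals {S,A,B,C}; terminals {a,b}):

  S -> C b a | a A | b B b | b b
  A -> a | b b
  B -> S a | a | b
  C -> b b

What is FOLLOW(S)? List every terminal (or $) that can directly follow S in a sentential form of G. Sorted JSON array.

FIRST iteration:
pass 1:
  A via A→a: +{a}
  A via A→b b: +{b}
  B via B→a: +{a}
  B via B→b: +{b}
  C via C→b b: +{b}
  S via S→C b a: +{b}
  S via S→a A: +{a}
  S: {a,b}  A: {a,b}  B: {a,b}  C: {b}
pass 2: (no change)
  S: {a,b}  A: {a,b}  B: {a,b}  C: {b}

FOLLOW iteration:
initialize: $ ∈ FOLLOW(S)
pass 1:
  B→S a: FOLLOW(S) ⊇ FIRST(a) = {a}; new: +{a}
  S→C b a: FOLLOW(C) ⊇ FIRST(b) = {b}; new: +{b}
  S→a A: FOLLOW(A) ⊇ FOLLOW(S) ⊇ {$,a}; new: +{$,a}
  S→b B b: FOLLOW(B) ⊇ FIRST(b) = {b}; new: +{b}
  FOLLOW[S]={$,a}  FOLLOW[A]={$,a}  FOLLOW[B]={b}  FOLLOW[C]={b}
pass 2: (no change)
  FOLLOW[S]={$,a}  FOLLOW[A]={$,a}  FOLLOW[B]={b}  FOLLOW[C]={b}

FOLLOW(S) = ["$", "a"]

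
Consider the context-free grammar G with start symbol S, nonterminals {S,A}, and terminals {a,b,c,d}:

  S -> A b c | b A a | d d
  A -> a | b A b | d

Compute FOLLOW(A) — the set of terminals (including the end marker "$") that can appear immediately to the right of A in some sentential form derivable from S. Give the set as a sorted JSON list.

FIRST sets, iterate to fixpoint:
iter 1:
  A via A→a: +{a}
  A via A→b A b: +{b}
  A via A→d: +{d}
  S via S→A b c: +{a,b,d}
  FIRST[S]={a,b,d}  FIRST[A]={a,b,d}
iter 2: — fixpoint
  FIRST[S]={a,b,d}  FIRST[A]={a,b,d}

FOLLOW iteration:
FOLLOW(S) := {$}
pass 1:
  A→b A b: FOLLOW(A) ⊇ FIRST(b) = {b}; new: +{b}
  S→b A a: FOLLOW(A) ⊇ FIRST(a) = {a}; new: +{a}
  S: {$}  A: {a,b}
pass 2: (stable)
  S: {$}  A: {a,b}

FOLLOW(A) = ["a", "b"]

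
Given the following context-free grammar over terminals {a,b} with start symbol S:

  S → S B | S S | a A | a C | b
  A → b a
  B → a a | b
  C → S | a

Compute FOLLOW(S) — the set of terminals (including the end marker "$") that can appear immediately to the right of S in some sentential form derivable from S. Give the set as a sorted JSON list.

FIRST iteration:
[1]
  A via A→b a: +{b}
  B via B→a a: +{a}
  B via B→b: +{b}
  C via C→a: +{a}
  S via S→a A: +{a}
  S via S→b: +{b}
  FIRST(S)={a,b}  FIRST(A)={b}  FIRST(B)={a,b}  FIRST(C)={a}
[2]
  C via C→S: +{b}
  FIRST(S)={a,b}  FIRST(A)={b}  FIRST(B)={a,b}  FIRST(C)={a,b}
[3] — fixpoint
  FIRST(S)={a,b}  FIRST(A)={b}  FIRST(B)={a,b}  FIRST(C)={a,b}

FOLLOW sets:
seed FOLLOW(S) with $
[1]
  S→S B: FOLLOW(S) ⊇ FIRST(B) = {a,b}; new: +{a,b}
  S→S B: FOLLOW(B) ⊇ FOLLOW(S) ⊇ {$,a,b}; new: +{$,a,b}
  S→a A: FOLLOW(A) ⊇ FOLLOW(S) ⊇ {$,a,b}; new: +{$,a,b}
  S→a C: FOLLOW(C) ⊇ FOLLOW(S) ⊇ {$,a,b}; new: +{$,a,b}
  FOLLOW[S]={$,a,b}  FOLLOW[A]={$,a,b}  FOLLOW[B]={$,a,b}  FOLLOW[C]={$,a,b}
[2] (no change)
  FOLLOW[S]={$,a,b}  FOLLOW[A]={$,a,b}  FOLLOW[B]={$,a,b}  FOLLOW[C]={$,a,b}

FOLLOW(S) = ["$", "a", "b"]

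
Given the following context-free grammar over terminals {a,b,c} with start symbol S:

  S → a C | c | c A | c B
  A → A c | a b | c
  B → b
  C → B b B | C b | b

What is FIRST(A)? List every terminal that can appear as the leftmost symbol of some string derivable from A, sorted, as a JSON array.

Compute FIRST by fixpoint:
pass 1:
  A via A→a b: +{a}
  A via A→c: +{c}
  B via B→b: +{b}
  C via C→B b B: +{b}
  S via S→a C: +{a}
  S via S→c: +{c}
  FIRST(S)={a,c}  FIRST(A)={a,c}  FIRST(B)={b}  FIRST(C)={b}
pass 2: — fixpoint
  FIRST(S)={a,c}  FIRST(A)={a,c}  FIRST(B)={b}  FIRST(C)={b}

FIRST(A) = ["a", "c"]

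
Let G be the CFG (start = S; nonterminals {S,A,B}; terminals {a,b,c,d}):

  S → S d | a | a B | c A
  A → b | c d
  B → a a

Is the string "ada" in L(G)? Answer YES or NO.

CNF form of G:
  S -> S T1 | T0 A | T2 B | a
  A -> T0 T1 | b
  B -> T2 T2
  T0 -> c
  T1 -> d
  T2 -> a

CYK fill:
  cell(0,0) a: {S,T2}  orig:{S}
  cell(1,1) d: {T1}  orig:{}
  cell(2,2) a: {S,T2}  orig:{S}
  cell(0,1) ad: {S}
  cell(1,2) da: ∅
  cell(0,2) ada: ∅

S ∉ T[0,2] ⇒ NO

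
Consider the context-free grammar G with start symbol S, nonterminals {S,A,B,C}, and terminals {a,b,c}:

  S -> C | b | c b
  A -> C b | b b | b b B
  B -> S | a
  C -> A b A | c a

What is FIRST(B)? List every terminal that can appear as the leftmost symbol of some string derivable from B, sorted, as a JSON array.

FIRST sets, iterate to fixpoint:
pass 1:
  A via A→b b: +{b}
  B via B→a: +{a}
  C via C→A b A: +{b}
  C via C→c a: +{c}
  S via S→C: +{b,c}
  S: {b,c}  A: {b}  B: {a}  C: {b,c}
pass 2:
  A via A→C b: +{c}
  B via B→S: +{b,c}
  S: {b,c}  A: {b,c}  B: {a,b,c}  C: {b,c}
pass 3: done
  S: {b,c}  A: {b,c}  B: {a,b,c}  C: {b,c}

FIRST(B) = ["a", "b", "c"]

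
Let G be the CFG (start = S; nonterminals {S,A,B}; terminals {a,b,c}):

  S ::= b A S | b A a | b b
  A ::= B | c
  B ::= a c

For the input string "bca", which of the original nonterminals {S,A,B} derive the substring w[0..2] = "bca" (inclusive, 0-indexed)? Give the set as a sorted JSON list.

CNF form of G:
  S -> T2 T2 | T2 X3 | T2 X4
  A -> T0 T1 | c
  B -> T0 T1
  T0 -> a
  T1 -> c
  T2 -> b
  X3 -> A S
  X4 -> A T0

CYK fill (cells [i..j] with 0 ≤ i ≤ j ≤ 2 only):
  cell(0,0) b: {T2}  orig:{}
  cell(1,1) c: {A,T1}  orig:{A}
  cell(2,2) a: {T0}  orig:{}
  cell(0,1) bc: ∅
  cell(1,2) ca: {X4}  orig:{}
  cell(0,2) bca: {S}

Original NTs in T[0,2] deriving "bca": ["S"]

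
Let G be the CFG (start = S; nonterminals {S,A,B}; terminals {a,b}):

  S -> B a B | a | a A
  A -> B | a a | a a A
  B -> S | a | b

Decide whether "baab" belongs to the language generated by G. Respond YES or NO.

Convert to CNF:
  S -> B X4 | T0 A | a
  A -> B X1 | T0 A | T0 T0 | T0 X2 | a | b
  B -> B X3 | T0 A | a | b
  T0 -> a
  X1 -> T0 B
  X2 -> T0 A
  X3 -> T0 B
  X4 -> T0 B

Fill CYK table bottom-up:
  cell(0,0) b: {A,B}
  cell(1,1) a: {A,B,S,T0}  orig:{A,B,S}
  cell(2,2) a: {A,B,S,T0}  orig:{A,B,S}
  cell(3,3) b: {A,B}
  cell(0,1) ba: ∅
  cell(1,2) aa: {A,B,S,X1,X2,X3,X4}  orig:{A,B,S}
  cell(2,3) ab: {A,B,S,X1,X2,X3,X4}  orig:{A,B,S}
  cell(0,2) baa: {A,B,S}
  cell(1,3) aab: {A,B,S,X1,X2,X3,X4}  orig:{A,B,S}
  cell(0,3) baab: {A,B,S}

S ∈ T[0,3] ⇒ YES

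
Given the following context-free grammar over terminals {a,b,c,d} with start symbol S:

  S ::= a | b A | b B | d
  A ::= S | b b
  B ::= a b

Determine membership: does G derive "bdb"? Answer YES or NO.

CNF form of G:
  S -> T0 A | T0 B | a | d
  A -> T0 A | T0 B | T0 T0 | a | d
  B -> T1 T0
  T0 -> b
  T1 -> a

CYK fill:
  cell(0,0) b: {T0}  orig:{}
  cell(1,1) d: {A,S}
  cell(2,2) b: {T0}  orig:{}
  cell(0,1) bd: {A,S}
  cell(1,2) db: ∅
  cell(0,2) bdb: ∅

S ∉ T[0,2] ⇒ NO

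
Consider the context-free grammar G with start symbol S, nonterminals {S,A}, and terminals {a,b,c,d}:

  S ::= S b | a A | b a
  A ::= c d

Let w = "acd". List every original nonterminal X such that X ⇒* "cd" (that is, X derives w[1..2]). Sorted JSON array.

CNF form of G:
  S -> S T2 | T2 T3 | T3 A
  A -> T0 T1
  T0 -> c
  T1 -> d
  T2 -> b
  T3 -> a

Fill CYK table bottom-up — only the sub-triangle for w[1..2]:
  T[1,1] 'c' = {T0}  orig:{}
  T[2,2] 'd' = {T1}  orig:{}
  T[1,2] 'cd' = {A}

Original NTs in T[1,2] deriving "cd": ["A"]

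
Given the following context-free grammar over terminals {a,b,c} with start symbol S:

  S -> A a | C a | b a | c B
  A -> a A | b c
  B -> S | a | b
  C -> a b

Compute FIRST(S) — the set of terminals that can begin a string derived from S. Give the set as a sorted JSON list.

FIRST sets, iterate to fixpoint:
[1]
  A via A→a A: +{a}
  A via A→b c: +{b}
  B via B→a: +{a}
  B via B→b: +{b}
  C via C→a b: +{a}
  S via S→A a: +{a,b}
  S via S→c B: +{c}
  FIRST[S]={a,b,c}  FIRST[A]={a,b}  FIRST[B]={a,b}  FIRST[C]={a}
[2]
  B via B→S: +{c}
  FIRST[S]={a,b,c}  FIRST[A]={a,b}  FIRST[B]={a,b,c}  FIRST[C]={a}
[3] (no change)
  FIRST[S]={a,b,c}  FIRST[A]={a,b}  FIRST[B]={a,b,c}  FIRST[C]={a}

FIRST(S) = ["a", "b", "c"]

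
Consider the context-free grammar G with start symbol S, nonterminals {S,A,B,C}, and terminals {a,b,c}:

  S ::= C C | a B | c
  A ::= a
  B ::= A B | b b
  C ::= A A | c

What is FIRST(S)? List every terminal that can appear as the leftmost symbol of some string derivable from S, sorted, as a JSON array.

Compute FIRST by fixpoint:
[1]
  A via A→a: +{a}
  B via B→A B: +{a}
  B via B→b b: +{b}
  C via C→A A: +{a}
  C via C→c: +{c}
  S via S→C C: +{a,c}
  S: {a,c}  A: {a}  B: {a,b}  C: {a,c}
[2] — fixpoint
  S: {a,c}  A: {a}  B: {a,b}  C: {a,c}

FIRST(S) = ["a", "c"]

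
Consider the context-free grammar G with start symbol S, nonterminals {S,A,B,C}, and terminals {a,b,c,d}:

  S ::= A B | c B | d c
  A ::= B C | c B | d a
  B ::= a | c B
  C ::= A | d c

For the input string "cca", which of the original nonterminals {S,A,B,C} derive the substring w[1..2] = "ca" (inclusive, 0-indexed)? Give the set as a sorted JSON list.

CNF form of G:
  S -> A B | T0 B | T1 T0
  A -> B C | T0 B | T1 T2
  B -> T0 B | a
  C -> B C | T0 B | T1 T0 | T1 T2
  T0 -> c
  T1 -> d
  T2 -> a

CYK fill — only the sub-triangle for w[1..2]:
  cell(1,1) c: {T0}  orig:{}
  cell(2,2) a: {B,T2}  orig:{B}
  cell(1,2) ca: {A,B,C,S}

Original NTs in T[1,2] deriving "ca": ["A", "B", "C", "S"]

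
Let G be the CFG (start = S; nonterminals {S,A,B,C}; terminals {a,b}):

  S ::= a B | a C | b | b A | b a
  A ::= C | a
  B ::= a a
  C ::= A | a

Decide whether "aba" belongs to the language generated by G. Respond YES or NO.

Convert to CNF:
  S -> T0 B | T0 C | T1 A | T1 T0 | b
  A -> a
  B -> T0 T0
  C -> a
  T0 -> a
  T1 -> b

CYK table (by increasing span):
  cell(0,0) a: {A,C,T0}  orig:{A,C}
  cell(1,1) b: {S,T1}  orig:{S}
  cell(2,2) a: {A,C,T0}  orig:{A,C}
  cell(0,1) ab: ∅
  cell(1,2) ba: {S}
  cell(0,2) aba: ∅

S ∉ T[0,2] ⇒ NO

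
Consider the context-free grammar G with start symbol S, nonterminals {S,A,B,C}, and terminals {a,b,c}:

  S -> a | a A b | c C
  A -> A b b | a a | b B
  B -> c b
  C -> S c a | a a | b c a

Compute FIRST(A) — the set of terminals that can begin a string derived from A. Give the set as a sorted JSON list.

FIRST iteration:
[1]
  A via A→a a: +{a}
  A via A→b B: +{b}
  B via B→c b: +{c}
  C via C→a a: +{a}
  C via C→b c a: +{b}
  S via S→a: +{a}
  S via S→c C: +{c}
  FIRST[S]={a,c}  FIRST[A]={a,b}  FIRST[B]={c}  FIRST[C]={a,b}
[2]
  C via C→S c a: +{c}
  FIRST[S]={a,c}  FIRST[A]={a,b}  FIRST[B]={c}  FIRST[C]={a,b,c}
[3] (no change)
  FIRST[S]={a,c}  FIRST[A]={a,b}  FIRST[B]={c}  FIRST[C]={a,b,c}

FIRST(A) = ["a", "b"]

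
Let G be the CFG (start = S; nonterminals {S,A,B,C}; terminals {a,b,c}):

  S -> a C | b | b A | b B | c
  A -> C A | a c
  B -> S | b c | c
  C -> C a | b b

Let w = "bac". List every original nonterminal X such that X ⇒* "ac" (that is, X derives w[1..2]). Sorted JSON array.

CNF form of G:
  S -> T0 C | T2 A | T2 B | b | c
  A -> C A | T0 T1
  B -> T0 C | T2 A | T2 B | T2 T1 | b | c
  C -> C T0 | T2 T2
  T0 -> a
  T1 -> c
  T2 -> b

CYK table (by increasing span), restricted to cells inside w[1..2]:
  [1..1]={T0}  "a"  orig:{}
  [2..2]={B,S,T1}  "c"  orig:{B,S}
  [1..2]={A}  "ac"

Original NTs in T[1,2] deriving "ac": ["A"]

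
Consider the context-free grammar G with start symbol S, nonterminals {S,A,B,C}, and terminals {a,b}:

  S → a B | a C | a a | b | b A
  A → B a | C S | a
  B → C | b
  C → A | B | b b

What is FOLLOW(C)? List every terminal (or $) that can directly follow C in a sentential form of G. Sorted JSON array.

FIRST sets, iterate to fixpoint:
round 1:
  A via A→a: +{a}
  B via B→b: +{b}
  C via C→A: +{a}
  C via C→B: +{b}
  S via S→a B: +{a}
  S via S→b: +{b}
  FIRST(S)={a,b}  FIRST(A)={a}  FIRST(B)={b}  FIRST(C)={a,b}
round 2:
  A via A→B a: +{b}
  B via B→C: +{a}
  FIRST(S)={a,b}  FIRST(A)={a,b}  FIRST(B)={a,b}  FIRST(C)={a,b}
round 3: (stable)
  FIRST(S)={a,b}  FIRST(A)={a,b}  FIRST(B)={a,b}  FIRST(C)={a,b}

Compute FOLLOW by fixpoint:
initialize: $ ∈ FOLLOW(S)
round 1:
  A→B a: FOLLOW(B) ⊇ FIRST(a) = {a}; new: +{a}
  A→C S: FOLLOW(C) ⊇ FIRST(S) = {a,b}; new: +{a,b}
  C→A: FOLLOW(A) ⊇ FOLLOW(C) ⊇ {a,b}; new: +{a,b}
  C→B: FOLLOW(B) ⊇ FOLLOW(C) ⊇ {a,b}; new: +{b}
  S→a B: FOLLOW(B) ⊇ FOLLOW(S) ⊇ {$}; new: +{$}
  S→a C: FOLLOW(C) ⊇ FOLLOW(S) ⊇ {$}; new: +{$}
  S→b A: FOLLOW(A) ⊇ FOLLOW(S) ⊇ {$}; new: +{$}
  S: {$}  A: {$,a,b}  B: {$,a,b}  C: {$,a,b}
round 2:
  A→C S: FOLLOW(S) ⊇ FOLLOW(A) ⊇ {$,a,b}; new: +{a,b}
  S: {$,a,b}  A: {$,a,b}  B: {$,a,b}  C: {$,a,b}
round 3: (stable)
  S: {$,a,b}  A: {$,a,b}  B: {$,a,b}  C: {$,a,b}

FOLLOW(C) = ["$", "a", "b"]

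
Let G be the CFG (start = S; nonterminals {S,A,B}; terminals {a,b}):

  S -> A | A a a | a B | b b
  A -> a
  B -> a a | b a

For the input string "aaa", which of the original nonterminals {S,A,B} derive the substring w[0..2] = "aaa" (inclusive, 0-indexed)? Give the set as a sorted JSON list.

CNF form of G:
  S -> A X2 | T0 B | T1 T1 | a
  A -> a
  B -> T0 T0 | T1 T0
  T0 -> a
  T1 -> b
  X2 -> T0 T0

CYK fill, restricted to cells inside w[0..2]:
  cell(0,0) a: {A,S,T0}  orig:{A,S}
  cell(1,1) a: {A,S,T0}  orig:{A,S}
  cell(2,2) a: {A,S,T0}  orig:{A,S}
  cell(0,1) aa: {B,X2}  orig:{B}
  cell(1,2) aa: {B,X2}  orig:{B}
  cell(0,2) aaa: {S}

Original NTs in T[0,2] deriving "aaa": ["S"]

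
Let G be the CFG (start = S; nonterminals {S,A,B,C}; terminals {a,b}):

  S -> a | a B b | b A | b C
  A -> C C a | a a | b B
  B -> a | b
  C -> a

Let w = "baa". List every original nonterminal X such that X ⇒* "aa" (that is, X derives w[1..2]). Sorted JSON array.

CNF form of G:
  S -> T0 X3 | T1 A | T1 C | a
  A -> C X2 | T0 T0 | T1 B
  B -> a | b
  C -> a
  T0 -> a
  T1 -> b
  X2 -> C T0
  X3 -> B T1

CYK table (by increasing span) (cells [i..j] with 1 ≤ i ≤ j ≤ 2 only):
  [1..1]={B,C,S,T0}  "a"  orig:{B,C,S}
  [2..2]={B,C,S,T0}  "a"  orig:{B,C,S}
  [1..2]={A,X2}  "aa"  orig:{A}

Original NTs in T[1,2] deriving "aa": ["A"]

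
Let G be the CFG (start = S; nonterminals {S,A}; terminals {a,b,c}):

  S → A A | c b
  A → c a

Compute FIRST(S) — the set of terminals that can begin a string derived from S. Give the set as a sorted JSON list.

FIRST iteration:
iter 1:
  A via A→c a: +{c}
  S via S→A A: +{c}
  FIRST(S)={c}  FIRST(A)={c}
iter 2: done
  FIRST(S)={c}  FIRST(A)={c}

FIRST(S) = ["c"]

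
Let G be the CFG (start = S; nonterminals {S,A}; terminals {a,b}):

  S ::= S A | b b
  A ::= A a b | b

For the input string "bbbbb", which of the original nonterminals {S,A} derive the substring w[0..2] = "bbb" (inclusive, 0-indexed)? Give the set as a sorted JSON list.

CNF form of G:
  S -> S A | T1 T1
  A -> A X2 | b
  T0 -> a
  T1 -> b
  X2 -> T0 T1

CYK table (by increasing span), restricted to cells inside w[0..2]:
  cell(0,0) b: {A,T1}  orig:{A}
  cell(1,1) b: {A,T1}  orig:{A}
  cell(2,2) b: {A,T1}  orig:{A}
  cell(0,1) bb: {S}
  cell(1,2) bb: {S}
  cell(0,2) bbb: {S}

Original NTs in T[0,2] deriving "bbb": ["S"]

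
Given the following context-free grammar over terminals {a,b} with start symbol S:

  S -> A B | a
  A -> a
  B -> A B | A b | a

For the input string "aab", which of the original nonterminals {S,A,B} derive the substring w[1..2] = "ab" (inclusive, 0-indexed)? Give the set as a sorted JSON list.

Convert to CNF:
  S -> A B | a
  A -> a
  B -> A B | A T0 | a
  T0 -> b

Fill CYK table bottom-up, restricted to cells inside w[1..2]:
  T[1,1] 'a' = {A,B,S}
  T[2,2] 'b' = {T0}  orig:{}
  T[1,2] 'ab' = {B}

Original NTs in T[1,2] deriving "ab": ["B"]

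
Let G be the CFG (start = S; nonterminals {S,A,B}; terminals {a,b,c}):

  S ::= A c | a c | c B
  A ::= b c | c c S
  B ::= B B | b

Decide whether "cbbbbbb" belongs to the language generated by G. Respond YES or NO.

Convert to CNF:
  S -> A T1 | T1 B | T2 T1
  A -> T0 T1 | T1 X3
  B -> B B | b
  T0 -> b
  T1 -> c
  T2 -> a
  X3 -> T1 S

Fill CYK table bottom-up:
  cell(0,0) c: {T1}  orig:{}
  cell(1,1) b: {B,T0}  orig:{B}
  cell(2,2) b: {B,T0}  orig:{B}
  cell(3,3) b: {B,T0}  orig:{B}
  cell(4,4) b: {B,T0}  orig:{B}
  cell(5,5) b: {B,T0}  orig:{B}
  cell(6,6) b: {B,T0}  orig:{B}
  cell(0,1) cb: {S}
  cell(1,2) bb: {B}
  cell(2,3) bb: {B}
  cell(3,4) bb: {B}
  cell(4,5) bb: {B}
  cell(5,6) bb: {B}
  cell(0,2) cbb: {S}
  cell(1,3) bbb: {B}
  cell(2,4) bbb: {B}
  cell(3,5) bbb: {B}
  cell(4,6) bbb: {B}
  cell(0,3) cbbb: {S}
  cell(1,4) bbbb: {B}
  cell(2,5) bbbb: {B}
  cell(3,6) bbbb: {B}
  cell(0,4) cbbbb: {S}
  cell(1,5) bbbbb: {B}
  cell(2,6) bbbbb: {B}
  cell(0,5) cbbbbb: {S}
  cell(1,6) bbbbbb: {B}
  cell(0,6) cbbbbbb: {S}

S ∈ T[0,6] ⇒ YES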